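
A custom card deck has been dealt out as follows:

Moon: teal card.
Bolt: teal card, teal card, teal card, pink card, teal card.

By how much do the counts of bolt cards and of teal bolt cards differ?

1

bolt cards: 5. teal bolt cards: 4.
|5 − 4| = 5 − 4 = 1.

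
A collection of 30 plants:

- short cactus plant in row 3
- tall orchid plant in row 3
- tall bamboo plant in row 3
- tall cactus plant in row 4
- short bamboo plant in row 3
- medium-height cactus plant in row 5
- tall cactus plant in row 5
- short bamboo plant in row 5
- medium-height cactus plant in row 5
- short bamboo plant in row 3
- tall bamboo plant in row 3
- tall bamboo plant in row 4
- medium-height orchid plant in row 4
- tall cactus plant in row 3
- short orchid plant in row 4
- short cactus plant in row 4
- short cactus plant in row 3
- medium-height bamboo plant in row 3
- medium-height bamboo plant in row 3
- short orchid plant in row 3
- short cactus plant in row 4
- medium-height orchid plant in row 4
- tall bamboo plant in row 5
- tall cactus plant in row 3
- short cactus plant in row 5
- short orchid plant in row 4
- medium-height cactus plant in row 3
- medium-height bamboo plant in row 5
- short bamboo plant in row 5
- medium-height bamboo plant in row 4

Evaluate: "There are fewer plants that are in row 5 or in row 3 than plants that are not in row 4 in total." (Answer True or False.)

There are 21 plants in row 5 or in row 3.
There are 21 plants that are not in row 4.
The claim requires 21 < 21, which does not hold.

False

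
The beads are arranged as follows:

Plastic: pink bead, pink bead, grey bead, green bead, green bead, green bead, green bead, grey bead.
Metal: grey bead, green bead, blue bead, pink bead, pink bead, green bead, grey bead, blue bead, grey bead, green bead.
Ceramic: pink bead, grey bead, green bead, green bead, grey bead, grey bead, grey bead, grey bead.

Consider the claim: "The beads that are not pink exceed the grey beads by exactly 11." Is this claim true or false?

True

There are 21 beads that are not pink.
There are 10 grey beads.
The claim requires 21 − 10 (= 11) to equal 11, which holds.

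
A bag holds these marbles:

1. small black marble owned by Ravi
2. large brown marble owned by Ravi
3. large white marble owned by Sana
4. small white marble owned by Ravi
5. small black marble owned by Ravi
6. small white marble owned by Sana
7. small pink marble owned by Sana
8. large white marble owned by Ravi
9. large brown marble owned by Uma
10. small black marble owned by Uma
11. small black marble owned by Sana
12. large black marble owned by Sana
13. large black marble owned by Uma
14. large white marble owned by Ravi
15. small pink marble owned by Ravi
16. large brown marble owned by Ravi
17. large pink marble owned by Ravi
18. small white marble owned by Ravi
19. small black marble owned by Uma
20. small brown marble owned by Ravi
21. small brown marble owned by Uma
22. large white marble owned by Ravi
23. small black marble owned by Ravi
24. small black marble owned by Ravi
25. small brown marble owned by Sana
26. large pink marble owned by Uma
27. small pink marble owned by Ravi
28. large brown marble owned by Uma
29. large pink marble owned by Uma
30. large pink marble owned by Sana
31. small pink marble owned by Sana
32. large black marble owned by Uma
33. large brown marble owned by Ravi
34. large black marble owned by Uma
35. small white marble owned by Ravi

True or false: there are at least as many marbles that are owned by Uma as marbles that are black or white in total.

False

Count of marbles owned by Uma: 10.
There are 19 marbles that are black or white.
The claim requires 10 ≥ 19, which does not hold.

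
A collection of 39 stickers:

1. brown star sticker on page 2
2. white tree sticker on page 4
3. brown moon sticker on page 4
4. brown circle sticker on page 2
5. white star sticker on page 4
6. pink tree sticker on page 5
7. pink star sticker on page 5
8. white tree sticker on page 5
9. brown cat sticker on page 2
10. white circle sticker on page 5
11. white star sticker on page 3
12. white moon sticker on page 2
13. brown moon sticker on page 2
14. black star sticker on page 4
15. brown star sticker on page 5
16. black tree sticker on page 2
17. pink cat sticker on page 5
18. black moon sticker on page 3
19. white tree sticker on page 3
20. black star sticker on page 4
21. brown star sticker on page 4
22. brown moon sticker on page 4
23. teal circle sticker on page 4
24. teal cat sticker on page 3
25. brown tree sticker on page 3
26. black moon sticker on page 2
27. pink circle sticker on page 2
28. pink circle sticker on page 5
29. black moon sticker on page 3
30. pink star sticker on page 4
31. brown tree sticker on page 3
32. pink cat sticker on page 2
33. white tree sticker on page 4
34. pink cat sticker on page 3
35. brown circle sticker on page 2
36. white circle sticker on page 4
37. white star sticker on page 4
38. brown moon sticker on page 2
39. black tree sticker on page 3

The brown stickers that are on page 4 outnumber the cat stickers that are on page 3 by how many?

brown stickers on page 4: 3.
cat stickers on page 3: 2.
3 − 2 = 1.

1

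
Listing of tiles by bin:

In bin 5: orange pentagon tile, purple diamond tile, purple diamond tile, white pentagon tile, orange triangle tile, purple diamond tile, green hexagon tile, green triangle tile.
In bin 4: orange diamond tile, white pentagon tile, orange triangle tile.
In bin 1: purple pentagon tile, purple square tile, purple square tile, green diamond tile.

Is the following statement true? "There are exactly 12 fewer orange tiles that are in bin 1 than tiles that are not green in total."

True

There are 0 orange tiles in bin 1.
There are 12 tiles that are not green.
The claim requires 12 − 0 (= 12) to equal 12, which holds.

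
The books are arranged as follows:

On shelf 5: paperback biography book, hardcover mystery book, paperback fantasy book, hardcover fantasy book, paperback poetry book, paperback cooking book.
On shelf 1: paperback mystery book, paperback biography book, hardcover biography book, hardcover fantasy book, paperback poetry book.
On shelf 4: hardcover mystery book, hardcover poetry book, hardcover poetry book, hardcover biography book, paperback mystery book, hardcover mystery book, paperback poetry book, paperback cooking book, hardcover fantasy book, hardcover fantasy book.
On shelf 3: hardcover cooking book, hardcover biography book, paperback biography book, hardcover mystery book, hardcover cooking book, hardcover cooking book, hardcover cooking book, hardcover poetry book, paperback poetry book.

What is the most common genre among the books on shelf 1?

Counts by genre (restricted to books on shelf 1): biography 2, fantasy 1, mystery 1, poetry 1.
The maximum is 2, held uniquely by biography.

biography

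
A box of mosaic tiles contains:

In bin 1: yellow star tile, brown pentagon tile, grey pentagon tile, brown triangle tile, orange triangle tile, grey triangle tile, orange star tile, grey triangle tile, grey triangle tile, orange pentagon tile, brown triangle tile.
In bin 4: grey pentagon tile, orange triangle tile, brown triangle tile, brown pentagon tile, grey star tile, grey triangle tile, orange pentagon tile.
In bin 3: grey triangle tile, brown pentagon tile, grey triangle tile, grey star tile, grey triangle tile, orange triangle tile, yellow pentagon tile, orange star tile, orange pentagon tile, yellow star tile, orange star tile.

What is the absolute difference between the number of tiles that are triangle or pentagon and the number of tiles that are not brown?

tiles that are triangle or pentagon: 22. tiles that are not brown: 23.
|22 − 23| = 23 − 22 = 1.

1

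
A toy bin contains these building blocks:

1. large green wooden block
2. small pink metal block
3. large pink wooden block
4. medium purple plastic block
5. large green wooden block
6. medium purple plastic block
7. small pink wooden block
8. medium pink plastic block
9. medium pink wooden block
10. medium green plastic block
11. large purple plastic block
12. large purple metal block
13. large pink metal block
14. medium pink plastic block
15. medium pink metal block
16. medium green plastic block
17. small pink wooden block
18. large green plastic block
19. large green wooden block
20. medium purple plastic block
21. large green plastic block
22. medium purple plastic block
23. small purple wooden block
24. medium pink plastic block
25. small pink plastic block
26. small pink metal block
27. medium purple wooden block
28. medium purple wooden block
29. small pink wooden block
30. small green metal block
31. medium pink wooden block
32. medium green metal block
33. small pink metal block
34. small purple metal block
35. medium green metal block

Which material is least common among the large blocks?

Counts by material (restricted to large blocks): wooden 4, plastic 3, metal 2.
The minimum is 2, held uniquely by metal.

metal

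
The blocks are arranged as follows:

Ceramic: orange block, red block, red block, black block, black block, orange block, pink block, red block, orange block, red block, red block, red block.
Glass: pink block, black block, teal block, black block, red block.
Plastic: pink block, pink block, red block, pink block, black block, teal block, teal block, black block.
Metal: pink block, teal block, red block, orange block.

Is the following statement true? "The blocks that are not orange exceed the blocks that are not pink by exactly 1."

False

blocks that are not orange: 25.
blocks that are not pink: 23.
The claim requires 25 − 23 (= 2) to equal 1, which does not hold.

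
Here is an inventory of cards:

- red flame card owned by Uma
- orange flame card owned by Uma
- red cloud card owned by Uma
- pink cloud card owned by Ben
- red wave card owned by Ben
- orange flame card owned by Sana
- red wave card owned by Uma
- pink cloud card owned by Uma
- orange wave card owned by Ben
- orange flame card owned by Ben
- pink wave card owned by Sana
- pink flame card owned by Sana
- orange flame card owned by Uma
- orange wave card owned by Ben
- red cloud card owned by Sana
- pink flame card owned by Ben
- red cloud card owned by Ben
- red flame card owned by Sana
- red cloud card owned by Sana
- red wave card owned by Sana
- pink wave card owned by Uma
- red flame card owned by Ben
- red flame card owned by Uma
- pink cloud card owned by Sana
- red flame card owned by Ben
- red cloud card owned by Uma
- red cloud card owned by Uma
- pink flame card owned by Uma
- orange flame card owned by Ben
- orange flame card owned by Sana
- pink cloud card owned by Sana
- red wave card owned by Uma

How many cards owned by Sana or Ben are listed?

Ben: 10; Sana: 10; together 10 + 10 = 20.

20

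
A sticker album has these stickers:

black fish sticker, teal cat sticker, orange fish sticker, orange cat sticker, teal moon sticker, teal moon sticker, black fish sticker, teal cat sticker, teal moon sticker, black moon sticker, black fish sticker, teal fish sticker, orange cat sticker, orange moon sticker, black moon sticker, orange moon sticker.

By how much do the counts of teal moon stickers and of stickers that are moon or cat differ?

8

teal moon stickers: 3. stickers that are moon or cat: 11.
|3 − 11| = 11 − 3 = 8.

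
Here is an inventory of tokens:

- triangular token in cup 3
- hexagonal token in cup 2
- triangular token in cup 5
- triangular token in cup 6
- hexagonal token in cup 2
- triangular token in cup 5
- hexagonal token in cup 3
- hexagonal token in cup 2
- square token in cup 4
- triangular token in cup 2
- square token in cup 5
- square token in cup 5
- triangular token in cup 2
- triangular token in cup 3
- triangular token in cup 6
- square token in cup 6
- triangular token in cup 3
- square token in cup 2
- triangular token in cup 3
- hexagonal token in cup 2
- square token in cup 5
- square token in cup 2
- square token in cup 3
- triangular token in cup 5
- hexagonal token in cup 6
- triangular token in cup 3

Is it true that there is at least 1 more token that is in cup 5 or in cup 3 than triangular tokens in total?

tokens in cup 5 or in cup 3: 13.
triangular tokens: 12.
The claim requires 13 − 12 = 1 ≥ 1, which holds.

True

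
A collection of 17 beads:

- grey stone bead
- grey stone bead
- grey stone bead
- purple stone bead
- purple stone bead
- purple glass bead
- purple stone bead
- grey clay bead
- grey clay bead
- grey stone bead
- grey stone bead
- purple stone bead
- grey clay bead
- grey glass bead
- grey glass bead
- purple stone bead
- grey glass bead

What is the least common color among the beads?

Counts by color: grey 11, purple 6.
The minimum is 6, held uniquely by purple.

purple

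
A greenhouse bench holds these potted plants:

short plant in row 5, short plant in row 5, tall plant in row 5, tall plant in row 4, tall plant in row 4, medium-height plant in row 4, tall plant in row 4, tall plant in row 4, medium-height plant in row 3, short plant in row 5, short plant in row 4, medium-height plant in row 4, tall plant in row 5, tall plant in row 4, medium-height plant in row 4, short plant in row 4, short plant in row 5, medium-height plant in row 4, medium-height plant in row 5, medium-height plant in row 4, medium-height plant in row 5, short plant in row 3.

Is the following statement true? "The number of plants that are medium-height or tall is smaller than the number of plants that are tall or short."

There are 15 plants that are medium-height or tall.
There are 14 plants that are tall or short.
The claim requires 15 < 14, which does not hold.

False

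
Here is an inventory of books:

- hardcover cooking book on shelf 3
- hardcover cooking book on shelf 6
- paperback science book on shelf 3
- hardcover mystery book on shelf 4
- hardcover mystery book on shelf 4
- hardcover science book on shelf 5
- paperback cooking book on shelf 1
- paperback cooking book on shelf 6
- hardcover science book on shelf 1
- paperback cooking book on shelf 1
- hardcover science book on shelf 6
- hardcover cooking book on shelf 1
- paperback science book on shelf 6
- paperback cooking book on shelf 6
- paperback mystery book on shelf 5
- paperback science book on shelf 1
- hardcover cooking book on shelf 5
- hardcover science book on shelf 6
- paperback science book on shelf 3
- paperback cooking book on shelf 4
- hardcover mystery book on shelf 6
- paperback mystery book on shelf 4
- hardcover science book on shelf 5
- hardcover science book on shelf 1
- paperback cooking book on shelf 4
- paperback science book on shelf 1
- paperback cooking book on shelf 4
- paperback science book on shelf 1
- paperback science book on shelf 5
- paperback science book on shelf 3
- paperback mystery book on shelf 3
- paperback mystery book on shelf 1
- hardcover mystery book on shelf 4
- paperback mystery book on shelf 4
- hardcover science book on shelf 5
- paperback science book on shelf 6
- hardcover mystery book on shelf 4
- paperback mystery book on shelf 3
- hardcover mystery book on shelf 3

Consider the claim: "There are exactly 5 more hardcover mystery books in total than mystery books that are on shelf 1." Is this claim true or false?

|hardcover mystery books| = 6.
|mystery books on shelf 1| = 1.
The claim requires 6 − 1 (= 5) to equal 5, which holds.

True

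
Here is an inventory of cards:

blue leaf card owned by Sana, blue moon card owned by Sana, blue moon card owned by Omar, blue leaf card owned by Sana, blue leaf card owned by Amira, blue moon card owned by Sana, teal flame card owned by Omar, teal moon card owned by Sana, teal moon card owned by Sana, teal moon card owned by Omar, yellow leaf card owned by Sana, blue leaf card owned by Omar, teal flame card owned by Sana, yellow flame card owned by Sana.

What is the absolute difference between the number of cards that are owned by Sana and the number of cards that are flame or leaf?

1

cards owned by Sana: 9. cards that are flame or leaf: 8.
|9 − 8| = 9 − 8 = 1.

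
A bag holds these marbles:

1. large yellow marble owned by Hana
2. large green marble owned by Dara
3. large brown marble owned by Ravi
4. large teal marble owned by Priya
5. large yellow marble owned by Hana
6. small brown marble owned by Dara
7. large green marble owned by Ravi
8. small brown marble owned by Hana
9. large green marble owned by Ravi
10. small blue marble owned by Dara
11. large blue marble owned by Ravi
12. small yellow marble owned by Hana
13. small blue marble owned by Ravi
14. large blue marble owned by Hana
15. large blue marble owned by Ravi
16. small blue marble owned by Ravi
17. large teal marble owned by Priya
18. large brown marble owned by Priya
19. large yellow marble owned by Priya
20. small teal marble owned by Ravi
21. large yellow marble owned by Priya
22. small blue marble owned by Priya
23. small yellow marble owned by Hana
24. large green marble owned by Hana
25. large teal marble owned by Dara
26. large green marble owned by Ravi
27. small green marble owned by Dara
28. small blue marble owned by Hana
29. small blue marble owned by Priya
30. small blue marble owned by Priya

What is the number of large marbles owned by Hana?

4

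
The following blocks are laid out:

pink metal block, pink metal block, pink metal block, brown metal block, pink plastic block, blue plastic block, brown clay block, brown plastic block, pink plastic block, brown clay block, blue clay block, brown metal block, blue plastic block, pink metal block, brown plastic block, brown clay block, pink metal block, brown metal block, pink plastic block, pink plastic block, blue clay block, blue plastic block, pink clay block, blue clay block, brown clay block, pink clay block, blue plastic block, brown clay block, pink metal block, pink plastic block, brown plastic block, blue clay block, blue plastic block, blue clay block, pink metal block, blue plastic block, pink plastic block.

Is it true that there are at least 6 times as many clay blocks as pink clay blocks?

True

clay blocks: 12.
pink clay blocks: 2.
The claim requires 12 ≥ 6 × 2 = 12, which holds.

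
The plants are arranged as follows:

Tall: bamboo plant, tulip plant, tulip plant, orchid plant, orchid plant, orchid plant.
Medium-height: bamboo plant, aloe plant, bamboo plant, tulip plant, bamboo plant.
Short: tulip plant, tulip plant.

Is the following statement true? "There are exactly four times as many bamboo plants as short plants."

False

|bamboo plants| = 4.
|short plants| = 2.
The claim requires 4 = 4 × 2 = 8, which does not hold.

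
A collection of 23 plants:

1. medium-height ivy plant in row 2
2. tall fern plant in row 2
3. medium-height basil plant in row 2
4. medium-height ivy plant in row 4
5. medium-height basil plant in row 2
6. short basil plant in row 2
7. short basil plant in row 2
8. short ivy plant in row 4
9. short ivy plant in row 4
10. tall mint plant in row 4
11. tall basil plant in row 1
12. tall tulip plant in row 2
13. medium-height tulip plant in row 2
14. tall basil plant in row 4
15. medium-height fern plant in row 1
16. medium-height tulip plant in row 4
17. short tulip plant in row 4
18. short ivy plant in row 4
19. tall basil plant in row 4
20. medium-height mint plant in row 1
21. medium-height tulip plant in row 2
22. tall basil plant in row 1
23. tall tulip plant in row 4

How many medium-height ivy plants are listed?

2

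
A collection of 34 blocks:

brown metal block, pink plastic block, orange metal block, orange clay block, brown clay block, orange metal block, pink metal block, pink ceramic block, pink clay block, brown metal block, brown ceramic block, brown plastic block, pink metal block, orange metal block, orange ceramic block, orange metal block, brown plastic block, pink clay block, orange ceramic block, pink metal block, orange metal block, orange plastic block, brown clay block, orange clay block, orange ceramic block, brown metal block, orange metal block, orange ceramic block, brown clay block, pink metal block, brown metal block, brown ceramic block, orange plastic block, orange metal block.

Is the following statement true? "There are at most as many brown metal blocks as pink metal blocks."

|brown metal blocks| = 4.
|pink metal blocks| = 4.
The claim requires 4 ≤ 4, which holds.

True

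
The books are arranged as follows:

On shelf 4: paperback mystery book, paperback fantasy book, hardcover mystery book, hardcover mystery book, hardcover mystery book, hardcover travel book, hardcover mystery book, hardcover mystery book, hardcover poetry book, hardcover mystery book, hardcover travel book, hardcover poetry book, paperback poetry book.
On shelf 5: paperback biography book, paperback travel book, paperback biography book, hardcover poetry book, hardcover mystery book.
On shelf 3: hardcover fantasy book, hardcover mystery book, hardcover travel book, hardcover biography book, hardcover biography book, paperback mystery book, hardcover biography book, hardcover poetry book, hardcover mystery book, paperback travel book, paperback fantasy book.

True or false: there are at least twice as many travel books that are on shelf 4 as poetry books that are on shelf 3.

travel books on shelf 4: 2.
poetry books on shelf 3: 1.
The claim requires 2 ≥ 2 × 1 = 2, which holds.

True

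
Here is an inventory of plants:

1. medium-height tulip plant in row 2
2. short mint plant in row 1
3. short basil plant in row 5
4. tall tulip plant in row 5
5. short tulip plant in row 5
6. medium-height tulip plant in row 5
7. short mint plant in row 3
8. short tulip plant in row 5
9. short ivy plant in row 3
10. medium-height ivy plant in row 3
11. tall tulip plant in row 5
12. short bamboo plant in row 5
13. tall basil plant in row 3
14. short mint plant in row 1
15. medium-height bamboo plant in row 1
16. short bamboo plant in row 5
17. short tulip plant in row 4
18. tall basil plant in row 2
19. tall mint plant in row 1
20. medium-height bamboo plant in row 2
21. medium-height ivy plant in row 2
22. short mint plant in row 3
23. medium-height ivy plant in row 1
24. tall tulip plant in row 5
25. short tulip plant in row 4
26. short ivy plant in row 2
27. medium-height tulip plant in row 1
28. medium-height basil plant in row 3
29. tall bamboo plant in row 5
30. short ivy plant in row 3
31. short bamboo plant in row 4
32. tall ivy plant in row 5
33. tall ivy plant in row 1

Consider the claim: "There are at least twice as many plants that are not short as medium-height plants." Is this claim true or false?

True

|plants that are not short| = 18.
|medium-height plants| = 9.
The claim requires 18 ≥ 2 × 9 = 18, which holds.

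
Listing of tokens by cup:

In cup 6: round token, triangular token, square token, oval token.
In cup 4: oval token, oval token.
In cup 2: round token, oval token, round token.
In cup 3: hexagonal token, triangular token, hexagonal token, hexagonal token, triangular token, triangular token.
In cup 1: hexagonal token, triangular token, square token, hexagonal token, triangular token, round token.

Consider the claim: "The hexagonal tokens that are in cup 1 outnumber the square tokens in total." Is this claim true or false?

False

There are 2 hexagonal tokens in cup 1.
There are 2 square tokens.
The claim requires 2 > 2, which does not hold.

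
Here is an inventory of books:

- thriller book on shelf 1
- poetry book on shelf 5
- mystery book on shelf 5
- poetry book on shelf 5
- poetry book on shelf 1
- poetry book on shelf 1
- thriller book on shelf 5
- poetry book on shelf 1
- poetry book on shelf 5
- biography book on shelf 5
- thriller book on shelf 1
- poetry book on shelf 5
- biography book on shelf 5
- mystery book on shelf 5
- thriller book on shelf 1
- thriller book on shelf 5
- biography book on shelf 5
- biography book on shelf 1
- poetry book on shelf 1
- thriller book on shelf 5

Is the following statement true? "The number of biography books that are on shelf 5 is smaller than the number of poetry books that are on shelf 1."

True

|biography books on shelf 5| = 3.
|poetry books on shelf 1| = 4.
The claim requires 3 < 4, which holds.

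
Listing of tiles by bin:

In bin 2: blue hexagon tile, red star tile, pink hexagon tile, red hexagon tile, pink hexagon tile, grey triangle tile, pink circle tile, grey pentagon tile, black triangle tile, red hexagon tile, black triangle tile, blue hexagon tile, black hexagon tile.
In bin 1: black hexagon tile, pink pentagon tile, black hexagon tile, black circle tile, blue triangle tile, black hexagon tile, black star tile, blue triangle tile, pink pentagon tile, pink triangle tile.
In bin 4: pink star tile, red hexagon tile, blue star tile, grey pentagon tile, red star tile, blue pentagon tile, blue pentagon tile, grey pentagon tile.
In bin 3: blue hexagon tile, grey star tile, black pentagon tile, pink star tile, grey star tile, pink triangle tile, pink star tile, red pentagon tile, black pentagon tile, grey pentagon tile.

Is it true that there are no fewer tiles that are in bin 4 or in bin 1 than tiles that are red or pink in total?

There are 18 tiles in bin 4 or in bin 1.
There are 16 tiles that are red or pink.
The claim requires 18 ≥ 16, which holds.

True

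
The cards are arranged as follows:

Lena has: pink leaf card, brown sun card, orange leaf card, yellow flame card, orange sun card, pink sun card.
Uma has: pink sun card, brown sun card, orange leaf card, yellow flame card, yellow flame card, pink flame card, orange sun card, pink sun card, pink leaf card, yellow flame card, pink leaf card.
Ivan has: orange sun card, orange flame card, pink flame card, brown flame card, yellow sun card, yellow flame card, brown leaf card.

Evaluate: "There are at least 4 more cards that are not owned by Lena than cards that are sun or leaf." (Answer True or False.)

Count of cards that are not owned by Lena: 18.
There are 15 cards that are sun or leaf.
The claim requires 18 − 15 = 3 ≥ 4, which does not hold.

False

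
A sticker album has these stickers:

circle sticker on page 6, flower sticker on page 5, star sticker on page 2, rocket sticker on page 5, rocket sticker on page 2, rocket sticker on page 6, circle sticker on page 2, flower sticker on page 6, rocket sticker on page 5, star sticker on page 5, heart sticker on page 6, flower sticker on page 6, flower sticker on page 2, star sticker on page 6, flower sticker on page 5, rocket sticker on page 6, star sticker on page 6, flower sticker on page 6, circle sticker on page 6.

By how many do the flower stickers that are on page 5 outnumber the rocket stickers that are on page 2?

1

flower stickers on page 5: 2.
rocket stickers on page 2: 1.
2 − 1 = 1.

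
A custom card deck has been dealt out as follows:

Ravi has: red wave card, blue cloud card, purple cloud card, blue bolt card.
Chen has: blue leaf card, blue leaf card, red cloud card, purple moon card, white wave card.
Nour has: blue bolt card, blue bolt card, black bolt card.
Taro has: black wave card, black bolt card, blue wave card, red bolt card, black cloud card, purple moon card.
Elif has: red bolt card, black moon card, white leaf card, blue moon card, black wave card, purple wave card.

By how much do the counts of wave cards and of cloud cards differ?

2

wave cards: 6. cloud cards: 4.
|6 − 4| = 6 − 4 = 2.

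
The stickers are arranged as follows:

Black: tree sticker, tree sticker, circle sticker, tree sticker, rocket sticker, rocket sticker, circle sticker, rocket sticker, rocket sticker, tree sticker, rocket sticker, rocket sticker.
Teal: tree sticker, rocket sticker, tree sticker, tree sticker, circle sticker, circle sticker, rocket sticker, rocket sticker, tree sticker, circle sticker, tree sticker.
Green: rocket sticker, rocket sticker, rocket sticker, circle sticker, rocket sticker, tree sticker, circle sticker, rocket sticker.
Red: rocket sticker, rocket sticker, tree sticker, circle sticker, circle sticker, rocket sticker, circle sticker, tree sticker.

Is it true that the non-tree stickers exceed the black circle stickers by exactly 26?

There are 27 non-tree stickers.
There are 2 black circle stickers.
The claim requires 27 − 2 (= 25) to equal 26, which does not hold.

False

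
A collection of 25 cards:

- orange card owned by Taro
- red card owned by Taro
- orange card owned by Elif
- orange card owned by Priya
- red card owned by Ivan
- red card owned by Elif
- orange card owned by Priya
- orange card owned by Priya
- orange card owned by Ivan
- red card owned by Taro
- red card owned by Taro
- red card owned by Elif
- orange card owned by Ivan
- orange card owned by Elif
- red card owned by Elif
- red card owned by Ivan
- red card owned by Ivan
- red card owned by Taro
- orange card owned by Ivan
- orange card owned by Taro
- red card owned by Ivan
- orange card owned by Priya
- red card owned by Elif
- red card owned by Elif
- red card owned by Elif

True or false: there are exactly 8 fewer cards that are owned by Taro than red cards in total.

|cards owned by Taro| = 6.
|red cards| = 14.
The claim requires 14 − 6 (= 8) to equal 8, which holds.

True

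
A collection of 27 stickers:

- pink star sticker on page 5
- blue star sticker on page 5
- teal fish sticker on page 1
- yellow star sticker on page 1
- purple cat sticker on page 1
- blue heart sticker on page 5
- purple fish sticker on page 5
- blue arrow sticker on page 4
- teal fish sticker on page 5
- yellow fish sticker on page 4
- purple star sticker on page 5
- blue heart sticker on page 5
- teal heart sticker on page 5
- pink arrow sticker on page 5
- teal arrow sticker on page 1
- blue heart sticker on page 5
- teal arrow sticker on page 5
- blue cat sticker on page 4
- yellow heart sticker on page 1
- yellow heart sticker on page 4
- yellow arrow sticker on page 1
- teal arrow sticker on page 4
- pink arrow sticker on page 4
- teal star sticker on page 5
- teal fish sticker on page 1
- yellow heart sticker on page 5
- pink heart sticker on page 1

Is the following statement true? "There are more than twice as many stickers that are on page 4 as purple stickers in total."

False

There are 6 stickers on page 4.
There are 3 purple stickers.
The claim requires 6 > 2 × 3 = 6, which does not hold.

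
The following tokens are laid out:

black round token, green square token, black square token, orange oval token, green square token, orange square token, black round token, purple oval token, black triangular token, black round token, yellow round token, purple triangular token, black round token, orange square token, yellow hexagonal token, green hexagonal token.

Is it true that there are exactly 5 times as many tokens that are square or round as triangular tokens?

tokens that are square or round: 10.
triangular tokens: 2.
The claim requires 10 = 5 × 2 = 10, which holds.

True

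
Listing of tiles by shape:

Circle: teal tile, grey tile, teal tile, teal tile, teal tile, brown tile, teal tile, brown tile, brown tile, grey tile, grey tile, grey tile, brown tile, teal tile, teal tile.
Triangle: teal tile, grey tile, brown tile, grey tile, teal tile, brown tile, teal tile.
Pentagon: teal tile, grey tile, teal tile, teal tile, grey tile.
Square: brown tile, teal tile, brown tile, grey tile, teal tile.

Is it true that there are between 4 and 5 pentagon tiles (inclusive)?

True

There are 5 pentagon tiles.
The claim requires 4 ≤ 5 ≤ 5, which holds.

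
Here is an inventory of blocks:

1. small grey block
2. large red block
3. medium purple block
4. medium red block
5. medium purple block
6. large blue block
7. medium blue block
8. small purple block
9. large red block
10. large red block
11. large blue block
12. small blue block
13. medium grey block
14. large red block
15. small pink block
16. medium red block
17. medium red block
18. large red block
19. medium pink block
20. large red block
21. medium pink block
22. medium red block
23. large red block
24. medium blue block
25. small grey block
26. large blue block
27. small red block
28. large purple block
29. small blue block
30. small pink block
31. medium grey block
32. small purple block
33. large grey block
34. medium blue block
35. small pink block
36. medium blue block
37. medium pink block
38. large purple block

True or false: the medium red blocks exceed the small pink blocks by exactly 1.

True

|medium red blocks| = 4.
|small pink blocks| = 3.
The claim requires 4 − 3 (= 1) to equal 1, which holds.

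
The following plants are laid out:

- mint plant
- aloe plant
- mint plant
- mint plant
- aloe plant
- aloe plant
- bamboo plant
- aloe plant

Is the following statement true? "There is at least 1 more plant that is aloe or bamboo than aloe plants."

True

|plants that are aloe or bamboo| = 5.
|aloe plants| = 4.
The claim requires 5 − 4 = 1 ≥ 1, which holds.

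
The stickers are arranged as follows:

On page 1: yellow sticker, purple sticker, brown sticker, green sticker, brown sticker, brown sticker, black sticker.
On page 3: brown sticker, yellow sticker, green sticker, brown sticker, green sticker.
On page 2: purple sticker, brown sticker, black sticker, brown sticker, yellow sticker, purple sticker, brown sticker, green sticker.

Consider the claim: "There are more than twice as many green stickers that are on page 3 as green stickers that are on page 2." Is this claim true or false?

There are 2 green stickers on page 3.
There is 1 green sticker on page 2.
The claim requires 2 > 2 × 1 = 2, which does not hold.

False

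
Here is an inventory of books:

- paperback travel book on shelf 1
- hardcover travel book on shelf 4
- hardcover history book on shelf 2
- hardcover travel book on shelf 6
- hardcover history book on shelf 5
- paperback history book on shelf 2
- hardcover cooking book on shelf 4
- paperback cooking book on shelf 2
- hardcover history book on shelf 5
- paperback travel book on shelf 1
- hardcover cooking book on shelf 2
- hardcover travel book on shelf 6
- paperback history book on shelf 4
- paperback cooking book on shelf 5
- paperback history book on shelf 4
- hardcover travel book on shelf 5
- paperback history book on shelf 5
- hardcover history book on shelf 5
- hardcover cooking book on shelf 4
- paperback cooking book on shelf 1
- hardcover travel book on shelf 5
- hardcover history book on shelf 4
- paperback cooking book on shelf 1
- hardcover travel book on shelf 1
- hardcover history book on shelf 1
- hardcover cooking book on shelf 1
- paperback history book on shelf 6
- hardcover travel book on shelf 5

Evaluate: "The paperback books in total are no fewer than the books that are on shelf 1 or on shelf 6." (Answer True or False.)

True

paperback books: 11.
books on shelf 1 or on shelf 6: 10.
The claim requires 11 ≥ 10, which holds.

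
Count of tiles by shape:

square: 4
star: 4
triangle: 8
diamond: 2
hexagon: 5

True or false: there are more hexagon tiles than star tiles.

|hexagon tiles| = 5.
|star tiles| = 4.
The claim requires 5 > 4, which holds.

True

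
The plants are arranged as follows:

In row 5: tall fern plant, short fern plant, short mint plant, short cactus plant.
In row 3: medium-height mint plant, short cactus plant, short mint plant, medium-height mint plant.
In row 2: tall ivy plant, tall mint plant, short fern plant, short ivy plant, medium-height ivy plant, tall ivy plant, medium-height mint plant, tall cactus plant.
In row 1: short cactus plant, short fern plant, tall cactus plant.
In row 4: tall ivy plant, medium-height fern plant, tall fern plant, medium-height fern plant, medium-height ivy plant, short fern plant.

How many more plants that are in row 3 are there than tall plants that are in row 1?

plants in row 3: 4.
tall plants in row 1: 1.
4 − 1 = 3.

3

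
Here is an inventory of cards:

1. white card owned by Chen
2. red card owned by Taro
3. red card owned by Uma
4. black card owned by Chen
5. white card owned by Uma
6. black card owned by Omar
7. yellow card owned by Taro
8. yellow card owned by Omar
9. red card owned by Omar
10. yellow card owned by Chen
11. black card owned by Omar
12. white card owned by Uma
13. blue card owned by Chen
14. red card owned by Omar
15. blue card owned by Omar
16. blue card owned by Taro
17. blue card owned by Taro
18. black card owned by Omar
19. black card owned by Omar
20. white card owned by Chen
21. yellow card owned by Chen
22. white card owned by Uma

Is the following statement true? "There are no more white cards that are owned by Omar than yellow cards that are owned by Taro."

True

white cards owned by Omar: 0.
yellow cards owned by Taro: 1.
The claim requires 0 ≤ 1, which holds.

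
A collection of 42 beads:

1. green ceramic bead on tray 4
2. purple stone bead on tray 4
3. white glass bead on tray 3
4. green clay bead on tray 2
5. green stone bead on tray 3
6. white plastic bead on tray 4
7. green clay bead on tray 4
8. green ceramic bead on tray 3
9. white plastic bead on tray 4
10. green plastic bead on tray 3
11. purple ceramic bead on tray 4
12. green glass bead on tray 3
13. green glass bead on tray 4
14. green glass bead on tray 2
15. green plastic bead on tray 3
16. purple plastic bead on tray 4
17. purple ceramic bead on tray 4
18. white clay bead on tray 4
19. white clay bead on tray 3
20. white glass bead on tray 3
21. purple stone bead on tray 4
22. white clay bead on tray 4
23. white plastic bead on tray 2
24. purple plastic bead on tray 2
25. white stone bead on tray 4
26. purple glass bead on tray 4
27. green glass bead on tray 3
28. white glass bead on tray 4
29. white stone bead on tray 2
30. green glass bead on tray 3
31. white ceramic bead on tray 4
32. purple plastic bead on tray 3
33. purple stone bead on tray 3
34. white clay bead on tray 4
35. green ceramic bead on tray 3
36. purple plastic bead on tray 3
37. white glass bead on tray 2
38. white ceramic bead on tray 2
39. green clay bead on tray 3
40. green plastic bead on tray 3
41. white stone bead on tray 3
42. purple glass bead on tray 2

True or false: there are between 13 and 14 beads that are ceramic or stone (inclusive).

True

There are 14 beads that are ceramic or stone.
The claim requires 13 ≤ 14 ≤ 14, which holds.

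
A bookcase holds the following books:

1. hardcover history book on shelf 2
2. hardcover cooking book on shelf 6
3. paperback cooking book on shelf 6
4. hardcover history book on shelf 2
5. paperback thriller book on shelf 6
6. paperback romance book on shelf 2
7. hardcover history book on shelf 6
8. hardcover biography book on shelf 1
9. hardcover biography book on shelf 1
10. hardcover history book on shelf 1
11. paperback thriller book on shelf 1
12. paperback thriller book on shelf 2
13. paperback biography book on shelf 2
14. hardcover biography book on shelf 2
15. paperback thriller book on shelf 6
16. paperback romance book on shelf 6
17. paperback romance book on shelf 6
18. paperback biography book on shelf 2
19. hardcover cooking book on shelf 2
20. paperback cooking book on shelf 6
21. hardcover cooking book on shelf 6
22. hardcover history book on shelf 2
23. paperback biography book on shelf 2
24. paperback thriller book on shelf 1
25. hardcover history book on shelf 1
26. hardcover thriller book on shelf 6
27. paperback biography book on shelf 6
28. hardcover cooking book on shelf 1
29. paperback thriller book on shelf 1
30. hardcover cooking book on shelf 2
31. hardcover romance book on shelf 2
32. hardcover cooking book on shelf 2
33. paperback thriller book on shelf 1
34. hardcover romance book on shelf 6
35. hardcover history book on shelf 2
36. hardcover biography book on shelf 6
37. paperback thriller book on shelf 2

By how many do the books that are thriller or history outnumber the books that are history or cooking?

books that are thriller or history: 16.
books that are history or cooking: 15.
16 − 15 = 1.

1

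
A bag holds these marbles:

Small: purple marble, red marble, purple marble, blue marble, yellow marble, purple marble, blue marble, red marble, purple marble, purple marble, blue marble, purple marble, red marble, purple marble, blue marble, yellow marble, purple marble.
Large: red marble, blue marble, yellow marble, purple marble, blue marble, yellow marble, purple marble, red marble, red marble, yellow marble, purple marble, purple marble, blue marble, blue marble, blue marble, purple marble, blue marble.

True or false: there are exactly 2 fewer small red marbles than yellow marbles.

True

small red marbles: 3.
yellow marbles: 5.
The claim requires 5 − 3 (= 2) to equal 2, which holds.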